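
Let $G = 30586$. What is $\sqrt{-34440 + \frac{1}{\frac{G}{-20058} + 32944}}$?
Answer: $\frac{i \sqrt{3759160410618530604753}}{330380083} \approx 185.58 i$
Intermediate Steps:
$\sqrt{-34440 + \frac{1}{\frac{G}{-20058} + 32944}} = \sqrt{-34440 + \frac{1}{\frac{30586}{-20058} + 32944}} = \sqrt{-34440 + \frac{1}{30586 \left(- \frac{1}{20058}\right) + 32944}} = \sqrt{-34440 + \frac{1}{- \frac{15293}{10029} + 32944}} = \sqrt{-34440 + \frac{1}{\frac{330380083}{10029}}} = \sqrt{-34440 + \frac{10029}{330380083}} = \sqrt{- \frac{11378290048491}{330380083}} = \frac{i \sqrt{3759160410618530604753}}{330380083}$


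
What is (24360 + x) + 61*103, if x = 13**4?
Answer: 59204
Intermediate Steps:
x = 28561
(24360 + x) + 61*103 = (24360 + 28561) + 61*103 = 52921 + 6283 = 59204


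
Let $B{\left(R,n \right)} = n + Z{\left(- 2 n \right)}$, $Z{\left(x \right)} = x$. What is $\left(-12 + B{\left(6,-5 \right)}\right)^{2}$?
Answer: $49$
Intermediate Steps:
$B{\left(R,n \right)} = - n$ ($B{\left(R,n \right)} = n - 2 n = - n$)
$\left(-12 + B{\left(6,-5 \right)}\right)^{2} = \left(-12 - -5\right)^{2} = \left(-12 + 5\right)^{2} = \left(-7\right)^{2} = 49$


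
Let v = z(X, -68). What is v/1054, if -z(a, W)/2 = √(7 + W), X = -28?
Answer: -I*√61/527 ≈ -0.01482*I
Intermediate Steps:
z(a, W) = -2*√(7 + W)
v = -2*I*√61 (v = -2*√(7 - 68) = -2*I*√61 ≈ -15.62*I)
v/1054 = -2*I*√61/1054 = -2*I*√61*(1/1054) = -I*√61/527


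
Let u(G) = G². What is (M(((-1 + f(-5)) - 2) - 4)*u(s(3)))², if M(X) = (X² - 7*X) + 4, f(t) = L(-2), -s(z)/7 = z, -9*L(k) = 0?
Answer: 2023380324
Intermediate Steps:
L(k) = 0 (L(k) = -⅑*0 = 0)
s(z) = -7*z
f(t) = 0
M(X) = 4 + X² - 7*X
(M(((-1 + f(-5)) - 2) - 4)*u(s(3)))² = ((4 + (((-1 + 0) - 2) - 4)² - 7*(((-1 + 0) - 2) - 4))*(-7*3)²)² = ((4 + ((-1 - 2) - 4)² - 7*((-1 - 2) - 4))*(-21)²)² = ((4 + (-3 - 4)² - 7*(-3 - 4))*441)² = ((4 + (-7)² - 7*(-7))*441)² = ((4 + 49 + 49)*441)² = (102*441)² = 44982² = 2023380324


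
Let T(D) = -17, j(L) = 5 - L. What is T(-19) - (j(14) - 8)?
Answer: 0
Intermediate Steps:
T(-19) - (j(14) - 8) = -17 - ((5 - 1*14) - 8) = -17 - ((5 - 14) - 8) = -17 - (-9 - 8) = -17 - 1*(-17) = -17 + 17 = 0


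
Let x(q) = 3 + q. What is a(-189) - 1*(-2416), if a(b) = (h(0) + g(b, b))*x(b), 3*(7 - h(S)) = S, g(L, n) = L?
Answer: 36268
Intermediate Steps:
h(S) = 7 - S/3
a(b) = (3 + b)*(7 + b) (a(b) = ((7 - 1/3*0) + b)*(3 + b) = ((7 + 0) + b)*(3 + b) = (7 + b)*(3 + b) = (3 + b)*(7 + b))
a(-189) - 1*(-2416) = (3 - 189)*(7 - 189) - 1*(-2416) = -186*(-182) + 2416 = 33852 + 2416 = 36268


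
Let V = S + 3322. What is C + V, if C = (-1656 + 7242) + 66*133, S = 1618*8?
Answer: 30630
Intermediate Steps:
S = 12944
C = 14364 (C = 5586 + 8778 = 14364)
V = 16266 (V = 12944 + 3322 = 16266)
C + V = 14364 + 16266 = 30630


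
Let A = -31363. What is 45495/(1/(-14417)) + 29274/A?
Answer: -20571036107919/31363 ≈ -6.5590e+8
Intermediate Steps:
45495/(1/(-14417)) + 29274/A = 45495/(1/(-14417)) + 29274/(-31363) = 45495/(-1/14417) + 29274*(-1/31363) = 45495*(-14417) - 29274/31363 = -655901415 - 29274/31363 = -20571036107919/31363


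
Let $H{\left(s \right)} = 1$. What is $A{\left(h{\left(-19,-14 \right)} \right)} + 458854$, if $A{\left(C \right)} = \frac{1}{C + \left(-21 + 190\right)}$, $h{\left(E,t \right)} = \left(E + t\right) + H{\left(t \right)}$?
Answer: $\frac{62862999}{137} \approx 4.5885 \cdot 10^{5}$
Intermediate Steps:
$h{\left(E,t \right)} = 1 + E + t$ ($h{\left(E,t \right)} = \left(E + t\right) + 1 = 1 + E + t$)
$A{\left(C \right)} = \frac{1}{169 + C}$ ($A{\left(C \right)} = \frac{1}{C + 169} = \frac{1}{169 + C}$)
$A{\left(h{\left(-19,-14 \right)} \right)} + 458854 = \frac{1}{169 - 32} + 458854 = \frac{1}{137} + 458854 = \frac{62862999}{137}$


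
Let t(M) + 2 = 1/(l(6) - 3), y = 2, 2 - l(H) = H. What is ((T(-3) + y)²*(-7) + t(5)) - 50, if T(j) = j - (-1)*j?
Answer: -1149/7 ≈ -164.14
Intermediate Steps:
l(H) = 2 - H
t(M) = -15/7 (t(M) = -2 + 1/((2 - 1*6) - 3) = -2 + 1/((2 - 6) - 3) = -2 + 1/(-4 - 3) = -2 + 1/(-7) = -2 - ⅐ = -15/7)
T(j) = 2*j (T(j) = j + j = 2*j)
((T(-3) + y)²*(-7) + t(5)) - 50 = ((2*(-3) + 2)²*(-7) - 15/7) - 50 = ((-6 + 2)²*(-7) - 15/7) - 50 = ((-4)²*(-7) - 15/7) - 50 = (16*(-7) - 15/7) - 50 = (-112 - 15/7) - 50 = -799/7 - 50 = -1149/7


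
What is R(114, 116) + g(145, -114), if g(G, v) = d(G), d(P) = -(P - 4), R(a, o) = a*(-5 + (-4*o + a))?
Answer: -40611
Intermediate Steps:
R(a, o) = a*(-5 + a - 4*o) (R(a, o) = a*(-5 + (a - 4*o)) = a*(-5 + a - 4*o))
d(P) = 4 - P (d(P) = -(-4 + P) = 4 - P)
g(G, v) = 4 - G
R(114, 116) + g(145, -114) = 114*(-5 + 114 - 4*116) + (4 - 1*145) = 114*(-5 + 114 - 464) + (4 - 145) = 114*(-355) - 141 = -40470 - 141 = -40611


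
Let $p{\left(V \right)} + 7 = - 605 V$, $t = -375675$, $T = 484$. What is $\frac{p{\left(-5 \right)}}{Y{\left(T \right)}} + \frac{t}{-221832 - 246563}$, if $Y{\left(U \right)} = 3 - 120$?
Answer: $- \frac{91310809}{3653481} \approx -24.993$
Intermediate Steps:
$p{\left(V \right)} = -7 - 605 V$
$Y{\left(U \right)} = -117$ ($Y{\left(U \right)} = 3 - 120 = -117$)
$\frac{p{\left(-5 \right)}}{Y{\left(T \right)}} + \frac{t}{-221832 - 246563} = \frac{-7 - -3025}{-117} - \frac{375675}{-221832 - 246563} = \left(-7 + 3025\right) \left(- \frac{1}{117}\right) - \frac{375675}{-468395} = 3018 \left(- \frac{1}{117}\right) - - \frac{75135}{93679} = - \frac{1006}{39} + \frac{75135}{93679} = - \frac{91310809}{3653481}$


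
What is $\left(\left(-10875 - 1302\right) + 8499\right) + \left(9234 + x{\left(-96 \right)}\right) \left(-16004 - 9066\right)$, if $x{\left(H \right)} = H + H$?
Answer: $-226686618$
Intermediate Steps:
$x{\left(H \right)} = 2 H$
$\left(\left(-10875 - 1302\right) + 8499\right) + \left(9234 + x{\left(-96 \right)}\right) \left(-16004 - 9066\right) = \left(\left(-10875 - 1302\right) + 8499\right) + \left(9234 + 2 \left(-96\right)\right) \left(-16004 - 9066\right) = \left(-12177 + 8499\right) + \left(9234 - 192\right) \left(-25070\right) = -3678 + 9042 \left(-25070\right) = -3678 - 226682940 = -226686618$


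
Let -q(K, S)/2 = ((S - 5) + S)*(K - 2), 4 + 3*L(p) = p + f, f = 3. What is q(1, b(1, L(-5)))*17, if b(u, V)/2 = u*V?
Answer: -442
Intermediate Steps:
L(p) = -1/3 + p/3 (L(p) = -4/3 + (p + 3)/3 = -4/3 + (3 + p)/3 = -4/3 + (1 + p/3) = -1/3 + p/3)
b(u, V) = 2*V*u (b(u, V) = 2*(u*V) = 2*(V*u) = 2*V*u)
q(K, S) = -2*(-5 + 2*S)*(-2 + K) (q(K, S) = -2*((S - 5) + S)*(K - 2) = -2*((-5 + S) + S)*(-2 + K) = -2*(-5 + 2*S)*(-2 + K))
q(1, b(1, L(-5)))*17 = (-20 + 8*(2*(-1/3 + (1/3)*(-5))*1) + 10*1 - 4*1*2*(-1/3 + (1/3)*(-5))*1)*17 = (-20 + 8*(2*(-1/3 - 5/3)*1) + 10 - 4*1*2*(-1/3 - 5/3)*1)*17 = (-20 + 8*(2*(-2)*1) + 10 - 4*1*2*(-2)*1)*17 = (-20 + 8*(-4) + 10 - 4*1*(-4))*17 = (-20 - 32 + 10 + 16)*17 = -26*17 = -442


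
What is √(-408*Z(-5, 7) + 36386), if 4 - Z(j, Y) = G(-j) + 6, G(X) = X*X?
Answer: √47402 ≈ 217.72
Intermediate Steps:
G(X) = X²
Z(j, Y) = -2 - j² (Z(j, Y) = 4 - ((-j)² + 6) = 4 - (j² + 6) = 4 - (6 + j²) = 4 + (-6 - j²) = -2 - j²)
√(-408*Z(-5, 7) + 36386) = √(-408*(-2 - 1*(-5)²) + 36386) = √(-408*(-2 - 1*25) + 36386) = √(-408*(-2 - 25) + 36386) = √(-408*(-27) + 36386) = √(11016 + 36386) = √47402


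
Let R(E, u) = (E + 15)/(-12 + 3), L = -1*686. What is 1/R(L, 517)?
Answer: 9/671 ≈ 0.013413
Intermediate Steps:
L = -686
R(E, u) = -5/3 - E/9 (R(E, u) = (15 + E)/(-9) = (15 + E)*(-⅑) = -5/3 - E/9)
1/R(L, 517) = 1/(-5/3 - ⅑*(-686)) = 1/(-5/3 + 686/9) = 1/(671/9) = 9/671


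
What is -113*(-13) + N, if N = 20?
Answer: 1489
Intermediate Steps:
-113*(-13) + N = -113*(-13) + 20 = 1469 + 20 = 1489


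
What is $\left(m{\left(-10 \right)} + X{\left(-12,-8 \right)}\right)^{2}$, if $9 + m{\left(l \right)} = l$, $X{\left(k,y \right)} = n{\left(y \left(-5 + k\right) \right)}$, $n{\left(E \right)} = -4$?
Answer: $529$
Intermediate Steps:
$X{\left(k,y \right)} = -4$
$m{\left(l \right)} = -9 + l$
$\left(m{\left(-10 \right)} + X{\left(-12,-8 \right)}\right)^{2} = \left(\left(-9 - 10\right) - 4\right)^{2} = \left(-19 - 4\right)^{2} = \left(-23\right)^{2} = 529$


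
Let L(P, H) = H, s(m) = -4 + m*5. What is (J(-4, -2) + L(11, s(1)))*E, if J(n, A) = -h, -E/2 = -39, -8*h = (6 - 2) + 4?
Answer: 156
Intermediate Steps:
h = -1 (h = -((6 - 2) + 4)/8 = -(4 + 4)/8 = -1/8*8 = -1)
s(m) = -4 + 5*m
E = 78 (E = -2*(-39) = 78)
J(n, A) = 1 (J(n, A) = -1*(-1) = 1)
(J(-4, -2) + L(11, s(1)))*E = (1 + (-4 + 5*1))*78 = (1 + (-4 + 5))*78 = (1 + 1)*78 = 2*78 = 156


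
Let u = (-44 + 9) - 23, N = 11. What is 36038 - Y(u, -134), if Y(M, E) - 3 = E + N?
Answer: 36158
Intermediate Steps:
u = -58 (u = -35 - 23 = -58)
Y(M, E) = 14 + E (Y(M, E) = 3 + (E + 11) = 3 + (11 + E) = 14 + E)
36038 - Y(u, -134) = 36038 - (14 - 134) = 36038 - 1*(-120) = 36038 + 120 = 36158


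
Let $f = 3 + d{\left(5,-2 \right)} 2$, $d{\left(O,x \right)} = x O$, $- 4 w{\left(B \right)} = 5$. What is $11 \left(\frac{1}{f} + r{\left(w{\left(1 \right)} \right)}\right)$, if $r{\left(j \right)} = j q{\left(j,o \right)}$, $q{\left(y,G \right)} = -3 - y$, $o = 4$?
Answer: $\frac{6369}{272} \approx 23.415$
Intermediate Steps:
$w{\left(B \right)} = - \frac{5}{4}$ ($w{\left(B \right)} = \left(- \frac{1}{4}\right) 5 = - \frac{5}{4}$)
$d{\left(O,x \right)} = O x$
$f = -17$ ($f = 3 + 5 \left(-2\right) 2 = 3 - 20 = -17$)
$r{\left(j \right)} = j \left(-3 - j\right)$
$11 \left(\frac{1}{f} + r{\left(w{\left(1 \right)} \right)}\right) = 11 \left(\frac{1}{-17} - - \frac{5 \left(3 - \frac{5}{4}\right)}{4}\right) = 11 \left(- \frac{1}{17} - \left(- \frac{5}{4}\right) \frac{7}{4}\right) = 11 \left(- \frac{1}{17} + \frac{35}{16}\right) = 11 \cdot \frac{579}{272} = \frac{6369}{272}$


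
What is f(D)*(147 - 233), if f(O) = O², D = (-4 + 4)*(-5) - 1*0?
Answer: 0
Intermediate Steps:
D = 0 (D = 0*(-5) + 0 = 0 + 0 = 0)
f(D)*(147 - 233) = 0²*(147 - 233) = 0*(-86) = 0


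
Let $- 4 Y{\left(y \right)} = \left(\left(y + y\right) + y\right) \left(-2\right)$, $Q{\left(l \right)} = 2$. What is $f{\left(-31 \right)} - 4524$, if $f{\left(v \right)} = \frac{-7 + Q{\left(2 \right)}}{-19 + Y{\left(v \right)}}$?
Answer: $- \frac{592634}{131} \approx -4523.9$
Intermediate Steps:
$Y{\left(y \right)} = \frac{3 y}{2}$ ($Y{\left(y \right)} = - \frac{\left(\left(y + y\right) + y\right) \left(-2\right)}{4} = - \frac{\left(2 y + y\right) \left(-2\right)}{4} = - \frac{3 y \left(-2\right)}{4} = - \frac{\left(-6\right) y}{4} = \frac{3 y}{2}$)
$f{\left(v \right)} = - \frac{5}{-19 + \frac{3 v}{2}}$ ($f{\left(v \right)} = \frac{-7 + 2}{-19 + \frac{3 v}{2}} = - \frac{5}{-19 + \frac{3 v}{2}}$)
$f{\left(-31 \right)} - 4524 = - \frac{10}{-38 + 3 \left(-31\right)} - 4524 = - \frac{10}{-38 - 93} - 4524 = - \frac{10}{-131} - 4524 = \left(-10\right) \left(- \frac{1}{131}\right) - 4524 = \frac{10}{131} - 4524 = - \frac{592634}{131}$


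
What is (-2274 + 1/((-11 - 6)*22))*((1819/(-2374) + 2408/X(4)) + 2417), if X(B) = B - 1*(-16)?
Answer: -25607728945111/4439380 ≈ -5.7683e+6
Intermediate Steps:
X(B) = 16 + B (X(B) = B + 16 = 16 + B)
(-2274 + 1/((-11 - 6)*22))*((1819/(-2374) + 2408/X(4)) + 2417) = (-2274 + 1/((-11 - 6)*22))*((1819/(-2374) + 2408/(16 + 4)) + 2417) = (-2274 + 1/(-17*22))*((1819*(-1/2374) + 2408/20) + 2417) = (-2274 + 1/(-374))*((-1819/2374 + 2408*(1/20)) + 2417) = (-2274 - 1/374)*((-1819/2374 + 602/5) + 2417) = -850477*(1420053/11870 + 2417)/374 = -850477/374*30109843/11870 = -25607728945111/4439380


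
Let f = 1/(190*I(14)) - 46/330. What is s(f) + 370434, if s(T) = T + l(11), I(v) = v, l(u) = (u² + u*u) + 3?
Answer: 32538190417/87780 ≈ 3.7068e+5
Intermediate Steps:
l(u) = 3 + 2*u² (l(u) = (u² + u²) + 3 = 2*u² + 3 = 3 + 2*u²)
f = -12203/87780 (f = 1/(190*14) - 46/330 = (1/190)*(1/14) - 46*1/330 = 1/2660 - 23/165 = -12203/87780 ≈ -0.13902)
s(T) = 245 + T (s(T) = T + (3 + 2*11²) = T + (3 + 2*121) = T + (3 + 242) = T + 245 = 245 + T)
s(f) + 370434 = (245 - 12203/87780) + 370434 = 21493897/87780 + 370434 = 32538190417/87780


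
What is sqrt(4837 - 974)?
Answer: sqrt(3863) ≈ 62.153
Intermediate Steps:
sqrt(4837 - 974) = sqrt(3863)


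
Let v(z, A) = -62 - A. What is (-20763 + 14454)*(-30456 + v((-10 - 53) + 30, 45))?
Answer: 192821967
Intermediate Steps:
(-20763 + 14454)*(-30456 + v((-10 - 53) + 30, 45)) = (-20763 + 14454)*(-30456 + (-62 - 1*45)) = -6309*(-30456 + (-62 - 45)) = -6309*(-30456 - 107) = -6309*(-30563) = 192821967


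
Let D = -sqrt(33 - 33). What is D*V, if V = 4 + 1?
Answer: 0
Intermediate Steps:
V = 5
D = 0 (D = -sqrt(0) = -1*0 = 0)
D*V = 0*5 = 0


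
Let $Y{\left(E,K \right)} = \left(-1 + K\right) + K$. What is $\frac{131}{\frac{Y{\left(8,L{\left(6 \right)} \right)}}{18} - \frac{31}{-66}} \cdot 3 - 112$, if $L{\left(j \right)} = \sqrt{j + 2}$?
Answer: $\frac{1515331}{713} - \frac{855954 \sqrt{2}}{713} \approx 427.53$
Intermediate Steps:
$L{\left(j \right)} = \sqrt{2 + j}$
$Y{\left(E,K \right)} = -1 + 2 K$
$\frac{131}{\frac{Y{\left(8,L{\left(6 \right)} \right)}}{18} - \frac{31}{-66}} \cdot 3 - 112 = \frac{131}{\frac{-1 + 2 \sqrt{2 + 6}}{18} - \frac{31}{-66}} \cdot 3 - 112 = \frac{131}{\left(-1 + 2 \sqrt{8}\right) \frac{1}{18} - - \frac{31}{66}} \cdot 3 - 112 = \frac{131}{\left(-1 + 2 \cdot 2 \sqrt{2}\right) \frac{1}{18} + \frac{31}{66}} \cdot 3 - 112 = \frac{131}{\left(-1 + 4 \sqrt{2}\right) \frac{1}{18} + \frac{31}{66}} \cdot 3 - 112 = \frac{131}{\left(- \frac{1}{18} + \frac{2 \sqrt{2}}{9}\right) + \frac{31}{66}} \cdot 3 - 112 = \frac{131}{\frac{41}{99} + \frac{2 \sqrt{2}}{9}} \cdot 3 - 112 = \frac{393}{\frac{41}{99} + \frac{2 \sqrt{2}}{9}} - 112 = -112 + \frac{393}{\frac{41}{99} + \frac{2 \sqrt{2}}{9}}$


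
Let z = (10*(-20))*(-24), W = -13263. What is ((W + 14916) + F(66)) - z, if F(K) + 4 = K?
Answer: -3085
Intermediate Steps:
F(K) = -4 + K
z = 4800 (z = -200*(-24) = 4800)
((W + 14916) + F(66)) - z = ((-13263 + 14916) + (-4 + 66)) - 1*4800 = (1653 + 62) - 4800 = 1715 - 4800 = -3085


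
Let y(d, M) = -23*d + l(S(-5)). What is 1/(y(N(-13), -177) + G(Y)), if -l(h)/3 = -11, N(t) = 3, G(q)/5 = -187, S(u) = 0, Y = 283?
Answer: -1/971 ≈ -0.0010299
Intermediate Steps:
G(q) = -935 (G(q) = 5*(-187) = -935)
l(h) = 33 (l(h) = -3*(-11) = 33)
y(d, M) = 33 - 23*d (y(d, M) = -23*d + 33 = 33 - 23*d)
1/(y(N(-13), -177) + G(Y)) = 1/((33 - 23*3) - 935) = 1/((33 - 69) - 935) = 1/(-36 - 935) = 1/(-971) = -1/971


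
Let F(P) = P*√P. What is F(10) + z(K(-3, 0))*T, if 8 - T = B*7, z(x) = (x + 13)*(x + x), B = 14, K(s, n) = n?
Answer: 10*√10 ≈ 31.623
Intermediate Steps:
F(P) = P^(3/2)
z(x) = 2*x*(13 + x) (z(x) = (13 + x)*(2*x) = 2*x*(13 + x))
T = -90 (T = 8 - 14*7 = 8 - 1*98 = 8 - 98 = -90)
F(10) + z(K(-3, 0))*T = 10^(3/2) + (2*0*(13 + 0))*(-90) = 10*√10 + (2*0*13)*(-90) = 10*√10 + 0*(-90) = 10*√10 + 0 = 10*√10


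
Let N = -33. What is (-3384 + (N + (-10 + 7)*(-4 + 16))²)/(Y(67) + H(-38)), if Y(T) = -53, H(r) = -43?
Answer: -459/32 ≈ -14.344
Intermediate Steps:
(-3384 + (N + (-10 + 7)*(-4 + 16))²)/(Y(67) + H(-38)) = (-3384 + (-33 + (-10 + 7)*(-4 + 16))²)/(-53 - 43) = (-3384 + (-33 - 3*12)²)/(-96) = (-3384 + (-33 - 36)²)*(-1/96) = (-3384 + (-69)²)*(-1/96) = (-3384 + 4761)*(-1/96) = 1377*(-1/96) = -459/32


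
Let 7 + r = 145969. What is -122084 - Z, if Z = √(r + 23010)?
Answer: -122084 - 2*√42243 ≈ -1.2250e+5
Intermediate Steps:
r = 145962 (r = -7 + 145969 = 145962)
Z = 2*√42243 (Z = √(145962 + 23010) = √168972 = 2*√42243 ≈ 411.06)
-122084 - Z = -122084 - 2*√42243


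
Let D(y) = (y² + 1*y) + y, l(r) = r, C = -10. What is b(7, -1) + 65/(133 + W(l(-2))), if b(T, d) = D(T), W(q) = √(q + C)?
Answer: 1123808/17701 - 130*I*√3/17701 ≈ 63.488 - 0.012721*I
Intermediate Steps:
D(y) = y² + 2*y (D(y) = (y² + y) + y = (y + y²) + y = y² + 2*y)
W(q) = √(-10 + q) (W(q) = √(q - 10) = √(-10 + q))
b(T, d) = T*(2 + T)
b(7, -1) + 65/(133 + W(l(-2))) = 7*(2 + 7) + 65/(133 + √(-10 - 2)) = 7*9 + 65/(133 + √(-12)) = 63 + 65/(133 + 2*I*√3)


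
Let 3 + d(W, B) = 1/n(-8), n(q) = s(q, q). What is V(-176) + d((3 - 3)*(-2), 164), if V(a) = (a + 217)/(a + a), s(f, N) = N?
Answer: -1141/352 ≈ -3.2415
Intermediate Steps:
n(q) = q
V(a) = (217 + a)/(2*a) (V(a) = (217 + a)/((2*a)) = (217 + a)*(1/(2*a)) = (217 + a)/(2*a))
d(W, B) = -25/8 (d(W, B) = -3 + 1/(-8) = -3 - ⅛ = -25/8)
V(-176) + d((3 - 3)*(-2), 164) = (½)*(217 - 176)/(-176) - 25/8 = (½)*(-1/176)*41 - 25/8 = -41/352 - 25/8 = -1141/352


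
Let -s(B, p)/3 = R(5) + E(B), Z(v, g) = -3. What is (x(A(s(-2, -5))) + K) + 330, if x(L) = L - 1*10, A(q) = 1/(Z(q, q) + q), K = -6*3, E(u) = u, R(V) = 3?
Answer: 1811/6 ≈ 301.83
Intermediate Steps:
K = -18
s(B, p) = -9 - 3*B (s(B, p) = -3*(3 + B) = -9 - 3*B)
A(q) = 1/(-3 + q)
x(L) = -10 + L (x(L) = L - 10 = -10 + L)
(x(A(s(-2, -5))) + K) + 330 = ((-10 + 1/(-3 + (-9 - 3*(-2)))) - 18) + 330 = ((-10 + 1/(-3 + (-9 + 6))) - 18) + 330 = ((-10 + 1/(-3 - 3)) - 18) + 330 = ((-10 + 1/(-6)) - 18) + 330 = ((-10 - ⅙) - 18) + 330 = (-61/6 - 18) + 330 = -169/6 + 330 = 1811/6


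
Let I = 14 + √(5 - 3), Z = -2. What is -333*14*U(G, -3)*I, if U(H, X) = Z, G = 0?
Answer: 130536 + 9324*√2 ≈ 1.4372e+5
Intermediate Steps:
U(H, X) = -2
I = 14 + √2 ≈ 15.414
-333*14*U(G, -3)*I = -333*14*(-2)*(14 + √2) = -(-9324)*(14 + √2) = -333*(-392 - 28*√2) = 130536 + 9324*√2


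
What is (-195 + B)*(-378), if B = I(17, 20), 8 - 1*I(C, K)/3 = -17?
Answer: 45360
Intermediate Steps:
I(C, K) = 75 (I(C, K) = 24 - 3*(-17) = 24 + 51 = 75)
B = 75
(-195 + B)*(-378) = (-195 + 75)*(-378) = -120*(-378) = 45360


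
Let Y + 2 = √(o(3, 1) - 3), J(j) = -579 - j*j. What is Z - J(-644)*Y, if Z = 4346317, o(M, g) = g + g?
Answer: 3515687 + 415315*I ≈ 3.5157e+6 + 4.1532e+5*I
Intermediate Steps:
o(M, g) = 2*g
J(j) = -579 - j²
Y = -2 + I (Y = -2 + √(2*1 - 3) = -2 + √(2 - 3) = -2 + √(-1) = -2 + I ≈ -2.0 + 1.0*I)
Z - J(-644)*Y = 4346317 - (-579 - 1*(-644)²)*(-2 + I) = 4346317 - (-579 - 1*414736)*(-2 + I) = 4346317 - (-579 - 414736)*(-2 + I) = 4346317 - (-415315)*(-2 + I) = 4346317 - (830630 - 415315*I) = 4346317 + (-830630 + 415315*I) = 3515687 + 415315*I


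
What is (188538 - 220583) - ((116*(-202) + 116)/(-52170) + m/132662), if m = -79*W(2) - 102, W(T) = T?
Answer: -18482147733941/576748045 ≈ -32045.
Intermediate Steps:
m = -260 (m = -79*2 - 102 = -158 - 102 = -260)
(188538 - 220583) - ((116*(-202) + 116)/(-52170) + m/132662) = (188538 - 220583) - ((116*(-202) + 116)/(-52170) - 260/132662) = -32045 - ((-23432 + 116)*(-1/52170) - 260*1/132662) = -32045 - (-23316*(-1/52170) - 130/66331) = -32045 - (3886/8695 - 130/66331) = -32045 - 1*256631916/576748045 = -32045 - 256631916/576748045 = -18482147733941/576748045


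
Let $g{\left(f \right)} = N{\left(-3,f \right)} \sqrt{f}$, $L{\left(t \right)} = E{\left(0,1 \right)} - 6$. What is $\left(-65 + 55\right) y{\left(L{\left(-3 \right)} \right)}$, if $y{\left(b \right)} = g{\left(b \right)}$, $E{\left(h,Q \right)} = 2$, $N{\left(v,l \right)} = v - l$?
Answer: $- 20 i \approx - 20.0 i$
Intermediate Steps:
$L{\left(t \right)} = -4$ ($L{\left(t \right)} = 2 - 6 = -4$)
$g{\left(f \right)} = \sqrt{f} \left(-3 - f\right)$ ($g{\left(f \right)} = \left(-3 - f\right) \sqrt{f} = \sqrt{f} \left(-3 - f\right)$)
$y{\left(b \right)} = \sqrt{b} \left(-3 - b\right)$
$\left(-65 + 55\right) y{\left(L{\left(-3 \right)} \right)} = \left(-65 + 55\right) \sqrt{-4} \left(-3 - -4\right) = - 10 \cdot 2 i \left(-3 + 4\right) = - 10 \cdot 2 i 1 = - 10 \cdot 2 i = - 20 i$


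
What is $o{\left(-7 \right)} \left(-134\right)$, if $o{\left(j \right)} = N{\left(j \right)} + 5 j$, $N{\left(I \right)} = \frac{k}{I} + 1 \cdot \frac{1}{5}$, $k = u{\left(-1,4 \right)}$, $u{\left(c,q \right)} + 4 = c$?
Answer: $\frac{159862}{35} \approx 4567.5$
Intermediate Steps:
$u{\left(c,q \right)} = -4 + c$
$k = -5$ ($k = -4 - 1 = -5$)
$N{\left(I \right)} = \frac{1}{5} - \frac{5}{I}$ ($N{\left(I \right)} = - \frac{5}{I} + 1 \cdot \frac{1}{5} = - \frac{5}{I} + \frac{1}{5} = \frac{1}{5} - \frac{5}{I}$)
$o{\left(j \right)} = 5 j + \frac{-25 + j}{5 j}$ ($o{\left(j \right)} = \frac{-25 + j}{5 j} + 5 j = 5 j + \frac{-25 + j}{5 j}$)
$o{\left(-7 \right)} \left(-134\right) = \left(\frac{1}{5} - \frac{5}{-7} + 5 \left(-7\right)\right) \left(-134\right) = \left(\frac{1}{5} - - \frac{5}{7} - 35\right) \left(-134\right) = \left(\frac{1}{5} + \frac{5}{7} - 35\right) \left(-134\right) = \left(- \frac{1193}{35}\right) \left(-134\right) = \frac{159862}{35}$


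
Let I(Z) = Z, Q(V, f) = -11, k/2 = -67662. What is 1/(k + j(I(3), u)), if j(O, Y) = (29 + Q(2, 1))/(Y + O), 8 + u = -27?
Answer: -16/2165193 ≈ -7.3896e-6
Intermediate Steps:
u = -35 (u = -8 - 27 = -35)
k = -135324 (k = 2*(-67662) = -135324)
j(O, Y) = 18/(O + Y) (j(O, Y) = (29 - 11)/(Y + O) = 18/(O + Y))
1/(k + j(I(3), u)) = 1/(-135324 + 18/(3 - 35)) = 1/(-135324 + 18/(-32)) = 1/(-135324 + 18*(-1/32)) = 1/(-135324 - 9/16) = 1/(-2165193/16) = -16/2165193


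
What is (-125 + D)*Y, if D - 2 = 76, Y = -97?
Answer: 4559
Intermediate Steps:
D = 78 (D = 2 + 76 = 78)
(-125 + D)*Y = (-125 + 78)*(-97) = -47*(-97) = 4559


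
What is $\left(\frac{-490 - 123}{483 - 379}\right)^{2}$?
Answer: $\frac{375769}{10816} \approx 34.742$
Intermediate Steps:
$\left(\frac{-490 - 123}{483 - 379}\right)^{2} = \left(- \frac{613}{104}\right)^{2} = \frac{375769}{10816}$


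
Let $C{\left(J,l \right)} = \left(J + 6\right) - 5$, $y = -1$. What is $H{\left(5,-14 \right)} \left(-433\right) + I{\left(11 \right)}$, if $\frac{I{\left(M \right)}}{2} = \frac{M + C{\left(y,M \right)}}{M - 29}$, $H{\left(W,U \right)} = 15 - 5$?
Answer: $- \frac{38981}{9} \approx -4331.2$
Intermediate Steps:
$C{\left(J,l \right)} = 1 + J$ ($C{\left(J,l \right)} = \left(6 + J\right) - 5 = 1 + J$)
$H{\left(W,U \right)} = 10$ ($H{\left(W,U \right)} = 15 - 5 = 10$)
$I{\left(M \right)} = \frac{2 M}{-29 + M}$ ($I{\left(M \right)} = 2 \frac{M + \left(1 - 1\right)}{M - 29} = 2 \frac{M + 0}{-29 + M} = 2 \frac{M}{-29 + M} = \frac{2 M}{-29 + M}$)
$H{\left(5,-14 \right)} \left(-433\right) + I{\left(11 \right)} = 10 \left(-433\right) + 2 \cdot 11 \frac{1}{-29 + 11} = -4330 + 2 \cdot 11 \frac{1}{-18} = -4330 + 2 \cdot 11 \left(- \frac{1}{18}\right) = -4330 - \frac{11}{9} = - \frac{38981}{9}$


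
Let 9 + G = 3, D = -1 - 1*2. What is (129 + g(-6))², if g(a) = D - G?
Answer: 17424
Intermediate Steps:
D = -3 (D = -1 - 2 = -3)
G = -6 (G = -9 + 3 = -6)
g(a) = 3 (g(a) = -3 - 1*(-6) = -3 + 6 = 3)
(129 + g(-6))² = (129 + 3)² = 132² = 17424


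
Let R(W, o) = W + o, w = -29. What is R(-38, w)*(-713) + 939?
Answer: 48710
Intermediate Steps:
R(-38, w)*(-713) + 939 = (-38 - 29)*(-713) + 939 = -67*(-713) + 939 = 47771 + 939 = 48710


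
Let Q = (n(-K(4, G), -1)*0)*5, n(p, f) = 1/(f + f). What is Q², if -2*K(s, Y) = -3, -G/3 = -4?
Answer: 0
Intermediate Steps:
G = 12 (G = -3*(-4) = 12)
K(s, Y) = 3/2 (K(s, Y) = -½*(-3) = 3/2)
n(p, f) = 1/(2*f)
Q = 0 (Q = (((½)/(-1))*0)*5 = (((½)*(-1))*0)*5 = -½*0*5 = 0*5 = 0)
Q² = 0² = 0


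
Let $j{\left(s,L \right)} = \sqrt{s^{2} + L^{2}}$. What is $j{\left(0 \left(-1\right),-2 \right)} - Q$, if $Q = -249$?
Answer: $251$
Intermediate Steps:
$j{\left(s,L \right)} = \sqrt{L^{2} + s^{2}}$
$j{\left(0 \left(-1\right),-2 \right)} - Q = \sqrt{\left(-2\right)^{2} + \left(0 \left(-1\right)\right)^{2}} - -249 = \sqrt{4 + 0^{2}} + 249 = \sqrt{4 + 0} + 249 = \sqrt{4} + 249 = 2 + 249 = 251$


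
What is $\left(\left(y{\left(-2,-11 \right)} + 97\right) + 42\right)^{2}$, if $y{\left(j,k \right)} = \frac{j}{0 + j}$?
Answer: $19600$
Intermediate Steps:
$y{\left(j,k \right)} = 1$ ($y{\left(j,k \right)} = \frac{j}{j} = 1$)
$\left(\left(y{\left(-2,-11 \right)} + 97\right) + 42\right)^{2} = \left(\left(1 + 97\right) + 42\right)^{2} = \left(98 + 42\right)^{2} = 140^{2} = 19600$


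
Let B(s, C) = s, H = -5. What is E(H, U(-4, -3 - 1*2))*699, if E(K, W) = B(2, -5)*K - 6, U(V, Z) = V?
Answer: -11184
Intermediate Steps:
E(K, W) = -6 + 2*K (E(K, W) = 2*K - 6 = -6 + 2*K)
E(H, U(-4, -3 - 1*2))*699 = (-6 + 2*(-5))*699 = (-6 - 10)*699 = -16*699 = -11184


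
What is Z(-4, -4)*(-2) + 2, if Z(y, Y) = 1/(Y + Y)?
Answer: 9/4 ≈ 2.2500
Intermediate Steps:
Z(y, Y) = 1/(2*Y)
Z(-4, -4)*(-2) + 2 = ((1/2)/(-4))*(-2) + 2 = ((1/2)*(-1/4))*(-2) + 2 = -1/8*(-2) + 2 = 1/4 + 2 = 9/4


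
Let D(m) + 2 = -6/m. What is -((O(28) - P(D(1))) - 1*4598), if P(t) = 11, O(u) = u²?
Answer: 3825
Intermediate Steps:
D(m) = -2 - 6/m
-((O(28) - P(D(1))) - 1*4598) = -((28² - 1*11) - 1*4598) = -((784 - 11) - 4598) = -(773 - 4598) = -1*(-3825) = 3825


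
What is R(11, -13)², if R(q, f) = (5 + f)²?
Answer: 4096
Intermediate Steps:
R(11, -13)² = ((5 - 13)²)² = ((-8)²)² = 64² = 4096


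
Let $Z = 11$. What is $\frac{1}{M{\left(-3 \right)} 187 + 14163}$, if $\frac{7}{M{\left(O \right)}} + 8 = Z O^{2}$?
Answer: $\frac{13}{184306} \approx 7.0535 \cdot 10^{-5}$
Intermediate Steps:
$M{\left(O \right)} = \frac{7}{-8 + 11 O^{2}}$
$\frac{1}{M{\left(-3 \right)} 187 + 14163} = \frac{1}{\frac{7}{-8 + 11 \left(-3\right)^{2}} \cdot 187 + 14163} = \frac{1}{\frac{7}{-8 + 11 \cdot 9} \cdot 187 + 14163} = \frac{1}{\frac{7}{-8 + 99} \cdot 187 + 14163} = \frac{1}{\frac{7}{91} \cdot 187 + 14163} = \frac{1}{7 \cdot \frac{1}{91} \cdot 187 + 14163} = \frac{1}{\frac{1}{13} \cdot 187 + 14163} = \frac{1}{\frac{187}{13} + 14163} = \frac{1}{\frac{184306}{13}} = \frac{13}{184306}$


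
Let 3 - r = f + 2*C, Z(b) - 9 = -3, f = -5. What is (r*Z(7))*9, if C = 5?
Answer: -108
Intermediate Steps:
Z(b) = 6 (Z(b) = 9 - 3 = 6)
r = -2 (r = 3 - (-5 + 2*5) = 3 - (-5 + 10) = 3 - 1*5 = 3 - 5 = -2)
(r*Z(7))*9 = -2*6*9 = -12*9 = -108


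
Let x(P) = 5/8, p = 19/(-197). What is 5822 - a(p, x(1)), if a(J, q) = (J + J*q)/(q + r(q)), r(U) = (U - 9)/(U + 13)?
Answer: 10349329/1773 ≈ 5837.2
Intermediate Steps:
p = -19/197 (p = 19*(-1/197) = -19/197 ≈ -0.096447)
r(U) = (-9 + U)/(13 + U)
x(P) = 5/8 (x(P) = 5*(1/8) = 5/8)
a(J, q) = (J + J*q)/(q + (-9 + q)/(13 + q))
5822 - a(p, x(1)) = 5822 - (-19)*(1 + 5/8)*(13 + 5/8)/(197*(-9 + 5/8 + 5*(13 + 5/8)/8)) = 5822 - (-19)*13*109/(197*(-9 + 5/8 + (5/8)*(109/8))*8*8) = 5822 - (-19)*13*109/(197*(-9 + 5/8 + 545/64)*8*8) = 5822 - (-19)*13*109/(197*9/64*8*8) = 5822 - (-19)*64*13*109/(197*9*8*8) = 5822 - 1*(-26923/1773) = 5822 + 26923/1773 = 10349329/1773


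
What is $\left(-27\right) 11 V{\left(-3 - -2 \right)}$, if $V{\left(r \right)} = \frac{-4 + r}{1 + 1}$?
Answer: $\frac{1485}{2} \approx 742.5$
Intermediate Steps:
$V{\left(r \right)} = -2 + \frac{r}{2}$ ($V{\left(r \right)} = \frac{-4 + r}{2} = \left(-4 + r\right) \frac{1}{2} = -2 + \frac{r}{2}$)
$\left(-27\right) 11 V{\left(-3 - -2 \right)} = \left(-27\right) 11 \left(-2 + \frac{-3 - -2}{2}\right) = - 297 \left(-2 + \frac{-3 + 2}{2}\right) = - 297 \left(-2 + \frac{1}{2} \left(-1\right)\right) = - 297 \left(-2 - \frac{1}{2}\right) = \left(-297\right) \left(- \frac{5}{2}\right) = \frac{1485}{2}$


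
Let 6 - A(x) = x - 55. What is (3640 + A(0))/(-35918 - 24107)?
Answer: -3701/60025 ≈ -0.061658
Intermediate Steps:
A(x) = 61 - x (A(x) = 6 - (x - 55) = 6 - (-55 + x) = 6 + (55 - x) = 61 - x)
(3640 + A(0))/(-35918 - 24107) = (3640 + (61 - 1*0))/(-35918 - 24107) = (3640 + (61 + 0))/(-60025) = (3640 + 61)*(-1/60025) = 3701*(-1/60025) = -3701/60025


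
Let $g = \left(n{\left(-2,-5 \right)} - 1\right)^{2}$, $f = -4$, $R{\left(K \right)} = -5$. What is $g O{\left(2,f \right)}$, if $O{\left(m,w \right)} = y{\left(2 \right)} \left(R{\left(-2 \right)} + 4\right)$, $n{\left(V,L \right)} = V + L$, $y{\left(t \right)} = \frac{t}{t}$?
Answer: $-64$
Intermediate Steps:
$y{\left(t \right)} = 1$
$n{\left(V,L \right)} = L + V$
$g = 64$ ($g = \left(\left(-5 - 2\right) - 1\right)^{2} = \left(-7 - 1\right)^{2} = \left(-8\right)^{2} = 64$)
$O{\left(m,w \right)} = -1$ ($O{\left(m,w \right)} = 1 \left(-5 + 4\right) = 1 \left(-1\right) = -1$)
$g O{\left(2,f \right)} = 64 \left(-1\right) = -64$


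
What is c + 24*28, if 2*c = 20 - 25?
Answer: 1339/2 ≈ 669.50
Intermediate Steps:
c = -5/2 (c = (20 - 25)/2 = (½)*(-5) = -5/2 ≈ -2.5000)
c + 24*28 = -5/2 + 24*28 = -5/2 + 672 = 1339/2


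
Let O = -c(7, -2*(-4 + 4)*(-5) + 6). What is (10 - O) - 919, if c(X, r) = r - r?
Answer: -909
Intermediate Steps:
c(X, r) = 0
O = 0 (O = -1*0 = 0)
(10 - O) - 919 = (10 - 1*0) - 919 = (10 + 0) - 919 = 10 - 919 = -909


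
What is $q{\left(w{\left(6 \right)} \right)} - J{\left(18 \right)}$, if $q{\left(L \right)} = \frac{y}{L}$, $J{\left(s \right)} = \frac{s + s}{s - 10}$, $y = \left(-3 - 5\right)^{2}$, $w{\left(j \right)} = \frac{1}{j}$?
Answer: $\frac{759}{2} \approx 379.5$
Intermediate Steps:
$y = 64$ ($y = \left(-8\right)^{2} = 64$)
$J{\left(s \right)} = \frac{2 s}{-10 + s}$
$q{\left(L \right)} = \frac{64}{L}$
$q{\left(w{\left(6 \right)} \right)} - J{\left(18 \right)} = \frac{64}{\frac{1}{6}} - 2 \cdot 18 \frac{1}{-10 + 18} = 64 \frac{1}{\frac{1}{6}} - 2 \cdot 18 \cdot \frac{1}{8} = 64 \cdot 6 - 2 \cdot 18 \cdot \frac{1}{8} = 384 - \frac{9}{2} = \frac{759}{2}$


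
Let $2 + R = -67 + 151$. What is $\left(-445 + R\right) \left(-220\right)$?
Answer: $79860$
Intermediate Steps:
$R = 82$ ($R = -2 + \left(-67 + 151\right) = -2 + 84 = 82$)
$\left(-445 + R\right) \left(-220\right) = \left(-445 + 82\right) \left(-220\right) = \left(-363\right) \left(-220\right) = 79860$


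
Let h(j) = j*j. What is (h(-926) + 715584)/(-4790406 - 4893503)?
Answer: -1573060/9683909 ≈ -0.16244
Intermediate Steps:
h(j) = j²
(h(-926) + 715584)/(-4790406 - 4893503) = ((-926)² + 715584)/(-4790406 - 4893503) = (857476 + 715584)/(-9683909) = 1573060*(-1/9683909) = -1573060/9683909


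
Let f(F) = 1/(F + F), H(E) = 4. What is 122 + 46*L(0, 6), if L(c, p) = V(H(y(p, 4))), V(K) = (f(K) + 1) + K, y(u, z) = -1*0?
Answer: 1431/4 ≈ 357.75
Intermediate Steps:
y(u, z) = 0
f(F) = 1/(2*F)
V(K) = 1 + K + 1/(2*K) (V(K) = (1/(2*K) + 1) + K = (1 + 1/(2*K)) + K = 1 + K + 1/(2*K))
L(c, p) = 41/8 (L(c, p) = 1 + 4 + (½)/4 = 1 + 4 + (½)*(¼) = 1 + 4 + ⅛ = 41/8)
122 + 46*L(0, 6) = 122 + 46*(41/8) = 122 + 943/4 = 1431/4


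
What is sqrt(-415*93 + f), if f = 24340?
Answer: I*sqrt(14255) ≈ 119.39*I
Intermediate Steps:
sqrt(-415*93 + f) = sqrt(-415*93 + 24340) = sqrt(-38595 + 24340) = sqrt(-14255) = I*sqrt(14255)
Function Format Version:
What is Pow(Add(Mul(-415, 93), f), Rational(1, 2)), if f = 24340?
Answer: Mul(I, Pow(14255, Rational(1, 2))) ≈ Mul(119.39, I)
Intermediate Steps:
Pow(Add(Mul(-415, 93), f), Rational(1, 2)) = Pow(Add(Mul(-415, 93), 24340), Rational(1, 2)) = Pow(Add(-38595, 24340), Rational(1, 2)) = Pow(-14255, Rational(1, 2)) = Mul(I, Pow(14255, Rational(1, 2)))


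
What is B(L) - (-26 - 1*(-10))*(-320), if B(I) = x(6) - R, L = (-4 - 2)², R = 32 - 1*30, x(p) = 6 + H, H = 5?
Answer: -5111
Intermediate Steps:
x(p) = 11 (x(p) = 6 + 5 = 11)
R = 2 (R = 32 - 30 = 2)
L = 36 (L = (-6)² = 36)
B(I) = 9 (B(I) = 11 - 1*2 = 11 - 2 = 9)
B(L) - (-26 - 1*(-10))*(-320) = 9 - (-26 - 1*(-10))*(-320) = 9 - (-26 + 10)*(-320) = 9 - (-16)*(-320) = 9 - 1*5120 = 9 - 5120 = -5111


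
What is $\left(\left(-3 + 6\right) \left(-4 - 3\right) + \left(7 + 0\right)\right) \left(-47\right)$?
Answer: $658$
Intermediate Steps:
$\left(\left(-3 + 6\right) \left(-4 - 3\right) + \left(7 + 0\right)\right) \left(-47\right) = \left(3 \left(-4 - 3\right) + 7\right) \left(-47\right) = \left(3 \left(-7\right) + 7\right) \left(-47\right) = \left(-21 + 7\right) \left(-47\right) = \left(-14\right) \left(-47\right) = 658$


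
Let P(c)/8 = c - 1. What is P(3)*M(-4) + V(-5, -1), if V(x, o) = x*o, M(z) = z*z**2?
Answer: -1019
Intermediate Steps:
M(z) = z**3
V(x, o) = o*x
P(c) = -8 + 8*c (P(c) = 8*(c - 1) = 8*(-1 + c) = -8 + 8*c)
P(3)*M(-4) + V(-5, -1) = (-8 + 8*3)*(-4)**3 - 1*(-5) = (-8 + 24)*(-64) + 5 = 16*(-64) + 5 = -1024 + 5 = -1019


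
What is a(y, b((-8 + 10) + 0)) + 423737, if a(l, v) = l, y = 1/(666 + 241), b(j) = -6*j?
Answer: 384329460/907 ≈ 4.2374e+5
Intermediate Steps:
y = 1/907 ≈ 0.0011025
a(y, b((-8 + 10) + 0)) + 423737 = 1/907 + 423737 = 384329460/907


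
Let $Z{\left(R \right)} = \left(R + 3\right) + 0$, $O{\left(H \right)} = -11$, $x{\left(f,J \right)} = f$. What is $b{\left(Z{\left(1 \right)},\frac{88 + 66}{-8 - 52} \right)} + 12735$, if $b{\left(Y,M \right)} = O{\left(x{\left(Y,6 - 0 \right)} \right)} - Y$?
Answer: $12720$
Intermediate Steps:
$Z{\left(R \right)} = 3 + R$ ($Z{\left(R \right)} = \left(3 + R\right) + 0 = 3 + R$)
$b{\left(Y,M \right)} = -11 - Y$
$b{\left(Z{\left(1 \right)},\frac{88 + 66}{-8 - 52} \right)} + 12735 = \left(-11 - \left(3 + 1\right)\right) + 12735 = \left(-11 - 4\right) + 12735 = -15 + 12735 = 12720$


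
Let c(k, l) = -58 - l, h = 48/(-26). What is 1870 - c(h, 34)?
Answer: 1962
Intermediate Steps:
h = -24/13 (h = 48*(-1/26) = -24/13 ≈ -1.8462)
1870 - c(h, 34) = 1870 - (-58 - 1*34) = 1870 - (-58 - 34) = 1870 - 1*(-92) = 1870 + 92 = 1962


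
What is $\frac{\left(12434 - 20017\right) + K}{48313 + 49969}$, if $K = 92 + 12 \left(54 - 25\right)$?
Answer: $- \frac{7143}{98282} \approx -0.072679$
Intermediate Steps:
$K = 440$ ($K = 92 + 12 \left(54 - 25\right) = 92 + 12 \cdot 29 = 92 + 348 = 440$)
$\frac{\left(12434 - 20017\right) + K}{48313 + 49969} = \frac{\left(12434 - 20017\right) + 440}{48313 + 49969} = \frac{\left(12434 - 20017\right) + 440}{98282} = \left(-7583 + 440\right) \frac{1}{98282} = \left(-7143\right) \frac{1}{98282} = - \frac{7143}{98282}$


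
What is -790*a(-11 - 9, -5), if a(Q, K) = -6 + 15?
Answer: -7110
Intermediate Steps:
a(Q, K) = 9
-790*a(-11 - 9, -5) = -790*9 = -7110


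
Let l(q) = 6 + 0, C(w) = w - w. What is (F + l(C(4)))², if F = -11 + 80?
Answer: 5625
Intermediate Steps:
F = 69
C(w) = 0
l(q) = 6
(F + l(C(4)))² = (69 + 6)² = 75² = 5625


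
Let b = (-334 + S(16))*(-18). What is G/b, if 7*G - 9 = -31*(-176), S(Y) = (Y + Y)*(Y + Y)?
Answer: -1093/17388 ≈ -0.062859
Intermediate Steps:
S(Y) = 4*Y² (S(Y) = (2*Y)*(2*Y) = 4*Y²)
b = -12420 (b = (-334 + 4*16²)*(-18) = (-334 + 4*256)*(-18) = (-334 + 1024)*(-18) = 690*(-18) = -12420)
G = 5465/7 (G = 9/7 + (-31*(-176))/7 = 9/7 + (⅐)*5456 = 9/7 + 5456/7 = 5465/7 ≈ 780.71)
G/b = (5465/7)/(-12420) = (5465/7)*(-1/12420) = -1093/17388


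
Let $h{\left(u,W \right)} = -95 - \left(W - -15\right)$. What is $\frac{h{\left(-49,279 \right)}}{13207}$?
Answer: $- \frac{389}{13207} \approx -0.029454$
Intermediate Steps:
$h{\left(u,W \right)} = -110 - W$ ($h{\left(u,W \right)} = -95 - \left(W + 15\right) = -95 - \left(15 + W\right) = -110 - W$)
$\frac{h{\left(-49,279 \right)}}{13207} = \frac{-110 - 279}{13207} = \left(-110 - 279\right) \frac{1}{13207} = \left(-389\right) \frac{1}{13207} = - \frac{389}{13207}$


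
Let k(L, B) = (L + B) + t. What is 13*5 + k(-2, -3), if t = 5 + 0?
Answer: 65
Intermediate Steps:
t = 5
k(L, B) = 5 + B + L (k(L, B) = (L + B) + 5 = (B + L) + 5 = 5 + B + L)
13*5 + k(-2, -3) = 13*5 + (5 - 3 - 2) = 65 + 0 = 65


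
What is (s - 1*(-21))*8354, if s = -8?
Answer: 108602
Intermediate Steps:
(s - 1*(-21))*8354 = (-8 - 1*(-21))*8354 = (-8 + 21)*8354 = 13*8354 = 108602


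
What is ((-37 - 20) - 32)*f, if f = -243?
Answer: 21627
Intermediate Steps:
((-37 - 20) - 32)*f = ((-37 - 20) - 32)*(-243) = (-57 - 32)*(-243) = -89*(-243) = 21627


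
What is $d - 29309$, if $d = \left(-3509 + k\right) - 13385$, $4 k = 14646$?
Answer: $- \frac{85083}{2} \approx -42542.0$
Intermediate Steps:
$k = \frac{7323}{2}$ ($k = \frac{1}{4} \cdot 14646 = \frac{7323}{2} \approx 3661.5$)
$d = - \frac{26465}{2}$ ($d = \left(-3509 + \frac{7323}{2}\right) - 13385 = \frac{305}{2} - 13385 = - \frac{26465}{2} \approx -13233.0$)
$d - 29309 = - \frac{26465}{2} - 29309 = - \frac{85083}{2}$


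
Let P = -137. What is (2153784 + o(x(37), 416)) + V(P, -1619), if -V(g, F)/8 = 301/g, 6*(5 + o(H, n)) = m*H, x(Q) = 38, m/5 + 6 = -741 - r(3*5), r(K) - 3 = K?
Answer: 291751306/137 ≈ 2.1296e+6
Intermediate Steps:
r(K) = 3 + K
m = -3825 (m = -30 + 5*(-741 - (3 + 3*5)) = -30 + 5*(-741 - (3 + 15)) = -30 + 5*(-741 - 1*18) = -30 + 5*(-741 - 18) = -30 + 5*(-759) = -30 - 3795 = -3825)
o(H, n) = -5 - 1275*H/2 (o(H, n) = -5 + (-3825*H)/6 = -5 - 1275*H/2)
V(g, F) = -2408/g
(2153784 + o(x(37), 416)) + V(P, -1619) = (2153784 + (-5 - 1275/2*38)) - 2408/(-137) = (2153784 + (-5 - 24225)) - 2408*(-1/137) = (2153784 - 24230) + 2408/137 = 2129554 + 2408/137 = 291751306/137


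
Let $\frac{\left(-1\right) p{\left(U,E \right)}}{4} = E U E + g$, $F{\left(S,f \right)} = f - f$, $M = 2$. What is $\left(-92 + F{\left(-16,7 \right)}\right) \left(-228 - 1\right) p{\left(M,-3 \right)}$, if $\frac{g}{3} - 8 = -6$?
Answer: $-2022528$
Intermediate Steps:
$g = 6$ ($g = 24 + 3 \left(-6\right) = 24 - 18 = 6$)
$F{\left(S,f \right)} = 0$
$p{\left(U,E \right)} = -24 - 4 U E^{2}$ ($p{\left(U,E \right)} = - 4 \left(E U E + 6\right) = - 4 \left(U E^{2} + 6\right) = - 4 \left(6 + U E^{2}\right) = -24 - 4 U E^{2}$)
$\left(-92 + F{\left(-16,7 \right)}\right) \left(-228 - 1\right) p{\left(M,-3 \right)} = \left(-92 + 0\right) \left(-228 - 1\right) \left(-24 - 8 \left(-3\right)^{2}\right) = \left(-92\right) \left(-229\right) \left(-24 - 8 \cdot 9\right) = 21068 \left(-24 - 72\right) = 21068 \left(-96\right) = -2022528$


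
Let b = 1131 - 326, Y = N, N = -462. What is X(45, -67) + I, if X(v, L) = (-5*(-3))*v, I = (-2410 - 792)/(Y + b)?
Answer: 228323/343 ≈ 665.67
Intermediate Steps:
Y = -462
b = 805
I = -3202/343 (I = (-2410 - 792)/(-462 + 805) = -3202/343 ≈ -9.3353)
X(v, L) = 15*v
X(45, -67) + I = 15*45 - 3202/343 = 675 - 3202/343 = 228323/343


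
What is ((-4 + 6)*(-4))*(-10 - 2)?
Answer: 96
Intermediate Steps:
((-4 + 6)*(-4))*(-10 - 2) = (2*(-4))*(-12) = -8*(-12) = 96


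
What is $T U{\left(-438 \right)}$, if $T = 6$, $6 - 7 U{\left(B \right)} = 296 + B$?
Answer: $\frac{888}{7} \approx 126.86$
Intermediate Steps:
$U{\left(B \right)} = - \frac{290}{7} - \frac{B}{7}$ ($U{\left(B \right)} = \frac{6}{7} - \frac{296 + B}{7} = \frac{6}{7} - \left(\frac{296}{7} + \frac{B}{7}\right) = - \frac{290}{7} - \frac{B}{7}$)
$T U{\left(-438 \right)} = 6 \left(- \frac{290}{7} - - \frac{438}{7}\right) = 6 \left(- \frac{290}{7} + \frac{438}{7}\right) = 6 \cdot \frac{148}{7} = \frac{888}{7}$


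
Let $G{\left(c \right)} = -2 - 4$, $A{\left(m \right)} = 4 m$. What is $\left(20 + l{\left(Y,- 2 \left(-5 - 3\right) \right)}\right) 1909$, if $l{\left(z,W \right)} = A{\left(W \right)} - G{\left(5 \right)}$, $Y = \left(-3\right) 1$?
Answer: $171810$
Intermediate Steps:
$Y = -3$
$G{\left(c \right)} = -6$
$l{\left(z,W \right)} = 6 + 4 W$ ($l{\left(z,W \right)} = 4 W - -6 = 4 W + 6 = 6 + 4 W$)
$\left(20 + l{\left(Y,- 2 \left(-5 - 3\right) \right)}\right) 1909 = \left(20 + \left(6 + 4 \left(- 2 \left(-5 - 3\right)\right)\right)\right) 1909 = \left(20 + \left(6 + 4 \left(\left(-2\right) \left(-8\right)\right)\right)\right) 1909 = \left(20 + \left(6 + 4 \cdot 16\right)\right) 1909 = \left(20 + \left(6 + 64\right)\right) 1909 = \left(20 + 70\right) 1909 = 90 \cdot 1909 = 171810$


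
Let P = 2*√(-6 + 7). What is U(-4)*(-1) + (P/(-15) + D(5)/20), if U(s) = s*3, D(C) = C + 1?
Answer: 73/6 ≈ 12.167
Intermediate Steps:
D(C) = 1 + C
P = 2 (P = 2*√1 = 2*1 = 2)
U(s) = 3*s
U(-4)*(-1) + (P/(-15) + D(5)/20) = (3*(-4))*(-1) + (2/(-15) + (1 + 5)/20) = -12*(-1) + (2*(-1/15) + 6*(1/20)) = 12 + (-2/15 + 3/10) = 12 + ⅙ = 73/6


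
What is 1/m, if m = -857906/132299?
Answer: -132299/857906 ≈ -0.15421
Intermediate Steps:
m = -857906/132299 (m = -857906*1/132299 = -857906/132299 ≈ -6.4846)
1/m = 1/(-857906/132299) = -132299/857906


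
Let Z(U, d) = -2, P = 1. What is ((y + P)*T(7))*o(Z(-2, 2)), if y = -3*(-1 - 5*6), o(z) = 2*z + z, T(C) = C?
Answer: -3948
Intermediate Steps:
o(z) = 3*z
y = 93 (y = -3*(-1 - 30) = -3*(-31) = 93)
((y + P)*T(7))*o(Z(-2, 2)) = ((93 + 1)*7)*(3*(-2)) = (94*7)*(-6) = 658*(-6) = -3948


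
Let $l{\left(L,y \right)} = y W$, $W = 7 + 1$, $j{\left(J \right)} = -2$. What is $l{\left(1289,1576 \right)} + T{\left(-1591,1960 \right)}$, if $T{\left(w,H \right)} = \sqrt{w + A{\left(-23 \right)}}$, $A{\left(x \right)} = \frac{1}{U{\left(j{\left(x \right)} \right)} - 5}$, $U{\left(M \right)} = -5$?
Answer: $12608 + \frac{i \sqrt{159110}}{10} \approx 12608.0 + 39.889 i$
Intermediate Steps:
$A{\left(x \right)} = - \frac{1}{10}$ ($A{\left(x \right)} = \frac{1}{-5 - 5} = \frac{1}{-10} = - \frac{1}{10}$)
$W = 8$
$l{\left(L,y \right)} = 8 y$ ($l{\left(L,y \right)} = y 8 = 8 y$)
$T{\left(w,H \right)} = \sqrt{- \frac{1}{10} + w}$ ($T{\left(w,H \right)} = \sqrt{w - \frac{1}{10}} = \sqrt{- \frac{1}{10} + w}$)
$l{\left(1289,1576 \right)} + T{\left(-1591,1960 \right)} = 8 \cdot 1576 + \frac{\sqrt{-10 + 100 \left(-1591\right)}}{10} = 12608 + \frac{\sqrt{-10 - 159100}}{10} = 12608 + \frac{\sqrt{-159110}}{10} = 12608 + \frac{i \sqrt{159110}}{10}$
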